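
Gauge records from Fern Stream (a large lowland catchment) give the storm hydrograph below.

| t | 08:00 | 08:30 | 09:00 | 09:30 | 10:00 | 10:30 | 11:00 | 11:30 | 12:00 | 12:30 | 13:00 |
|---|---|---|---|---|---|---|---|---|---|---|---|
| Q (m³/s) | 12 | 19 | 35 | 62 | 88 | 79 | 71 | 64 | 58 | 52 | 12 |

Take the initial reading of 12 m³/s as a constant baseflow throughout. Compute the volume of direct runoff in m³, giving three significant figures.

Direct-runoff ordinates (Q − Q_b): 0.0, 7.0, 23.0, 50.0, 76.0, 67.0, 59.0, 52.0, 46.0, 40.0, 0.0 m³/s.
ΣQ_DR = 420.0 m³/s.
With Δt = 0.5 h = 1800 s, V = ΣQ_DR · Δt = 420.0 × 1800 = 7.56 × 10^5 m³.

V ≈ 7.56 × 10^5 m³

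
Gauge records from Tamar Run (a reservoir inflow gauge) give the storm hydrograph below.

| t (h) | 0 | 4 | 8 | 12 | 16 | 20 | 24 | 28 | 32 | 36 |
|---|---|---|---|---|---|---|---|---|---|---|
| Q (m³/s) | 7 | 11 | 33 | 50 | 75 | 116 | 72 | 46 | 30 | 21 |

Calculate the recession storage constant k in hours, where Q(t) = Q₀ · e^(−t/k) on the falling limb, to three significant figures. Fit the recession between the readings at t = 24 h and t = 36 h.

k ≈ 9.74 h

On the falling limb, Q drops from 72 to 21 m³/s between t = 24 h and t = 36 h (Δt = 12 h).
k = −Δt / ln(Q₂/Q₁) = −12 / ln(21/72) = 9.74 h.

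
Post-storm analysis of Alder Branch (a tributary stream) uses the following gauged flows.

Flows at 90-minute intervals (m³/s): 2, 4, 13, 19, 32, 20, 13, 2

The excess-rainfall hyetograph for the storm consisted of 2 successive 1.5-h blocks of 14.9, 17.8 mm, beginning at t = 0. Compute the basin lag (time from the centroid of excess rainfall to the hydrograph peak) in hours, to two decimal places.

Centroid of excess rainfall: t_c = Σ P_i·t̄_i / ΣP_i = 1.5665 h (block centres at 0.75, 2.25 h).
Hydrograph peak occurs at t = 6 h, so basin lag t_L = 6 − 1.5665 = 4.43 h.

t_L ≈ 4.43 h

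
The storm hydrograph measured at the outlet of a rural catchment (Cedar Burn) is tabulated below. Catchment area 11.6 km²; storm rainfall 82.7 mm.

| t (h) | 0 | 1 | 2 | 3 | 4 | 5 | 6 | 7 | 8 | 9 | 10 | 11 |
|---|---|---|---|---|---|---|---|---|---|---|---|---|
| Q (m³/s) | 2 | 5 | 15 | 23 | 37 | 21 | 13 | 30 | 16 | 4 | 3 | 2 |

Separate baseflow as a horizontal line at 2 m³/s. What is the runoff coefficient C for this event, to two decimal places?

ΣQ_DR = 147.0 m³/s; V = ΣQ_DR·Δt = 5.292 × 10^5 m³.
Runoff depth d = V / A = 45.62 mm.
C = d / P = 45.62 / 82.7 = 0.55.

C ≈ 0.55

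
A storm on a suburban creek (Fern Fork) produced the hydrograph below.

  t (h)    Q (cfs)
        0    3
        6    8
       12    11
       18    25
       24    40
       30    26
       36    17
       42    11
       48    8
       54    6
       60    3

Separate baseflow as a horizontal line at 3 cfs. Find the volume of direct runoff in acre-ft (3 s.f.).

Direct-runoff ordinates (Q − Q_b): 0.0, 5.0, 8.0, 22.0, 37.0, 23.0, 14.0, 8.0, 5.0, 3.0, 0.0 cfs.
ΣQ_DR = 125.0 cfs.
With Δt = 6 h = 21600 s, V = ΣQ_DR · Δt = 125.0 × 21600 = 2.70 × 10^6 ft³ = 62.0 acre-ft.

V ≈ 62.0 acre-ft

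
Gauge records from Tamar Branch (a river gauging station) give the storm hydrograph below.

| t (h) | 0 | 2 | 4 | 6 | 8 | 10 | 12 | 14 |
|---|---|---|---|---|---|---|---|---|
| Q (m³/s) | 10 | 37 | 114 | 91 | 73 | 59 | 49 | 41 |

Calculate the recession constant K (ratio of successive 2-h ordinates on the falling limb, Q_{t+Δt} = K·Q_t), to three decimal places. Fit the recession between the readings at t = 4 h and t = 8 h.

Using the recession-limb readings at t = 4 h and t = 8 h: Q falls from 114 to 73 m³/s over 2 intervals.
K = (Q₂/Q₁)^(1/2) = (73/114)^(1/2) = 0.800.

K ≈ 0.800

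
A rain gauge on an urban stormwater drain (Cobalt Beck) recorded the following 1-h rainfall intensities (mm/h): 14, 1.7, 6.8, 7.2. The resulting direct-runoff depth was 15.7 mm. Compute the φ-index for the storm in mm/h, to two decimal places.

φ ≈ 4.10 mm/h

Only the 3 blocks with intensity above φ contribute runoff: 14, 6.8, 7.2 mm/h.
Σ(I−φ)·Δt = d  ⇒  (14+6.8+7.2 − 3φ)·1 = 15.7
φ = (28.00 − 15.7/1) / 3 = 4.10 mm/h.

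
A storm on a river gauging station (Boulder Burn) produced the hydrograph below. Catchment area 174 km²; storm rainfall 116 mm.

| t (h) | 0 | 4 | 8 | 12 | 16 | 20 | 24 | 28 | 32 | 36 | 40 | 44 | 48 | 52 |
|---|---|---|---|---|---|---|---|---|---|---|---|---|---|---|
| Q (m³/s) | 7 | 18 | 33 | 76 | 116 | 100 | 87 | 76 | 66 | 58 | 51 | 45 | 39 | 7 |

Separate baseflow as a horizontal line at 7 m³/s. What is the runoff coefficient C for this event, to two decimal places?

ΣQ_DR = 681.0 m³/s; V = ΣQ_DR·Δt = 9.806 × 10^6 m³.
Runoff depth d = V / A = 56.36 mm.
C = d / P = 56.36 / 116 = 0.49.

C ≈ 0.49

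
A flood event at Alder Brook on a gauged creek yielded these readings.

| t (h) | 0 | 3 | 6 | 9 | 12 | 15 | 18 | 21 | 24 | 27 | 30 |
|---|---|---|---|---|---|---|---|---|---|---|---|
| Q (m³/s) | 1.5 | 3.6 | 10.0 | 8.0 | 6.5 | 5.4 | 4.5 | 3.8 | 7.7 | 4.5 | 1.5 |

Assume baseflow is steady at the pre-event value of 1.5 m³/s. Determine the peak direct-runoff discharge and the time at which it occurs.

Q_p = 8.5 m³/s at t = 6 h

Subtracting baseflow gives direct-runoff ordinates: 0.0, 2.1, 8.5, 6.5, 5.0, 3.9, 3.0, 2.3, 6.2, 3.0, 0.0 m³/s.
The maximum is 8.5 m³/s, occurring at the reading for t = 6 h.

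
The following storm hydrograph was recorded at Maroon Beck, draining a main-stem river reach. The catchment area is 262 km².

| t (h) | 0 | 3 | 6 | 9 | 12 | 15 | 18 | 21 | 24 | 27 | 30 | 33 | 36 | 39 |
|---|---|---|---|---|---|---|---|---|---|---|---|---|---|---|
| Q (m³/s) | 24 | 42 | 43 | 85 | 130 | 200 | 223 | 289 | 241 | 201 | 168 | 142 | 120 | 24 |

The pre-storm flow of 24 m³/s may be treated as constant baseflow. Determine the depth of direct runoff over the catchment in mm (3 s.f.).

d ≈ 65.8 mm

Direct runoff: 0.0, 18.0, 19.0, 61.0, 106.0, 176.0, 199.0, 265.0, 217.0, 177.0, 144.0, 118.0, 96.0, 0.0 m³/s; ΣQ_DR = 1596 m³/s.
V = ΣQ_DR · Δt = 1596 × 10800 s = 1.724 × 10^7 m³.
Over A = 262 km², depth = V / A = 65.8 mm.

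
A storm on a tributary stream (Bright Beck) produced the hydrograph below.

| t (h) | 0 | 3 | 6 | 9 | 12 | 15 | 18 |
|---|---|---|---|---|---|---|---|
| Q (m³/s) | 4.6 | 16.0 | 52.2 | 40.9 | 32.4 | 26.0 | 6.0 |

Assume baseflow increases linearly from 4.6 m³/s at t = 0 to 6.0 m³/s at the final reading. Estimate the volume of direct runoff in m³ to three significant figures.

Direct-runoff ordinates (Q − Q_b): 0.00, 11.17, 47.13, 35.60, 26.87, 20.23, 0.00 m³/s.
ΣQ_DR = 141.0 m³/s.
With Δt = 3 h = 10800 s, V = ΣQ_DR · Δt = 141.0 × 10800 = 1.52 × 10^6 m³.

V ≈ 1.52 × 10^6 m³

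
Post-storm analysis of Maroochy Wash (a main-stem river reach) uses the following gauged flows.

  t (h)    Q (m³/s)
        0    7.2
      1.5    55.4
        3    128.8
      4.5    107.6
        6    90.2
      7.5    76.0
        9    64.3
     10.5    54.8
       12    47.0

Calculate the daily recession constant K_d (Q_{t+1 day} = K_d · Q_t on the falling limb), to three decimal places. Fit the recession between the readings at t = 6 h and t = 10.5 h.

K_d ≈ 0.070

Between t = 6 h and t = 10.5 h the flow falls from 90.2 to 54.8 m³/s over 3×1.5 h = 4.5 h.
Per-interval ratio K = (54.8/90.2)^(1/3) = 0.8470; K_d = K^(24/1.5) = 0.070.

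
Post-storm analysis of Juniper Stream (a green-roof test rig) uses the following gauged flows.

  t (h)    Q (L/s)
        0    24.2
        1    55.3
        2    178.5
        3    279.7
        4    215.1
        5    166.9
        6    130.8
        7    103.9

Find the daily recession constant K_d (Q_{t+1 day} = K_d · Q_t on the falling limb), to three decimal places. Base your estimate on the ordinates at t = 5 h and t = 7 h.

K_d ≈ 0.003

Between t = 5 h and t = 7 h the flow falls from 166.9 to 103.9 L/s over 2×1 h = 2 h.
Per-interval ratio K = (103.9/166.9)^(1/2) = 0.7890; K_d = K^(24/1) = 0.003.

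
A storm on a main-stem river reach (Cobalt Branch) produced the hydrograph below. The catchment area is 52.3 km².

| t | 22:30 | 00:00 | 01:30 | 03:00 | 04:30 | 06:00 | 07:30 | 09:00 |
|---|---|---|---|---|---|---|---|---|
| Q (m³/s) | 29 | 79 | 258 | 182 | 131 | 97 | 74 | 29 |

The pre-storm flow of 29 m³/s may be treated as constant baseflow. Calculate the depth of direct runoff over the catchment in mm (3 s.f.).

Direct runoff: 0.0, 50.0, 229.0, 153.0, 102.0, 68.0, 45.0, 0.0 m³/s; ΣQ_DR = 647.0 m³/s.
V = ΣQ_DR · Δt = 647.0 × 5400 s = 3.494 × 10^6 m³.
Over A = 52.3 km², depth = V / A = 66.8 mm.

d ≈ 66.8 mm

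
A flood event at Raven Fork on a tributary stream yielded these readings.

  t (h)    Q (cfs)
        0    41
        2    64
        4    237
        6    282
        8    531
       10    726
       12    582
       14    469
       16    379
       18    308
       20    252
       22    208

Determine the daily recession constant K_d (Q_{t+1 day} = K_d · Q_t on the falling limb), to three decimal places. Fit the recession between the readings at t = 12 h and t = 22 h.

Between t = 12 h and t = 22 h the flow falls from 582 to 208 cfs over 5×2 h = 10 h.
Per-interval ratio K = (208/582)^(1/5) = 0.8140; K_d = K^(24/2) = 0.085.

K_d ≈ 0.085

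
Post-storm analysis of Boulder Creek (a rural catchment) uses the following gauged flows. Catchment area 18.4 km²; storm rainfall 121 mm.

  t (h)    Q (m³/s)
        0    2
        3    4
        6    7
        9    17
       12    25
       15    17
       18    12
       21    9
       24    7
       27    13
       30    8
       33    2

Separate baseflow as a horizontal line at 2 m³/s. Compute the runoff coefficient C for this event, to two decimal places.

C ≈ 0.48

ΣQ_DR = 99.00 m³/s; V = ΣQ_DR·Δt = 1.069 × 10^6 m³.
Runoff depth d = V / A = 58.11 mm.
C = d / P = 58.11 / 121 = 0.48.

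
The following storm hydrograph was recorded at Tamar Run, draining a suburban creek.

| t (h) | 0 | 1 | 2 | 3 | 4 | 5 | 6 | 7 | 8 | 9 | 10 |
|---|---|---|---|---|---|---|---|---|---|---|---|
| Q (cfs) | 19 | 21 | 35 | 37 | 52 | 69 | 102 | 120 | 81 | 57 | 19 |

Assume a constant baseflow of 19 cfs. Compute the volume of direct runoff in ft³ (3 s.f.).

Direct-runoff ordinates (Q − Q_b): 0.0, 2.0, 16.0, 18.0, 33.0, 50.0, 83.0, 101.0, 62.0, 38.0, 0.0 cfs.
ΣQ_DR = 403.0 cfs.
With Δt = 1 h = 3600 s, V = ΣQ_DR · Δt = 403.0 × 3600 = 1.45 × 10^6 ft³.

V ≈ 1.45 × 10^6 ft³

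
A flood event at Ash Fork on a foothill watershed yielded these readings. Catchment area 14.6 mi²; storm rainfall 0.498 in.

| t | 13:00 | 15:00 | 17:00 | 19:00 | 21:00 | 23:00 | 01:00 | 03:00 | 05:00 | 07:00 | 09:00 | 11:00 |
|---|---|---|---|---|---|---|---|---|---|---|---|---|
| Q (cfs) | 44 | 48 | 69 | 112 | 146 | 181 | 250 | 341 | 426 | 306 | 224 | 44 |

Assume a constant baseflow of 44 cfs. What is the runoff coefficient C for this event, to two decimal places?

C ≈ 0.71

ΣQ_DR = 1663 cfs; V = ΣQ_DR·Δt = 1.197 × 10^7 ft³.
Runoff depth d = V / A = 0.3530 in.
C = d / P = 0.3530 / 0.498 = 0.71.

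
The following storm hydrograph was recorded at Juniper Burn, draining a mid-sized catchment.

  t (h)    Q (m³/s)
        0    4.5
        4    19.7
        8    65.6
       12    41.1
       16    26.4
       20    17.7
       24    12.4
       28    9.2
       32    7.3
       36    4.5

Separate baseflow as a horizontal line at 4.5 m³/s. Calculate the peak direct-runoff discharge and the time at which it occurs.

Q_p = 61.1 m³/s at t = 8 h

Subtracting baseflow gives direct-runoff ordinates: 0.0, 15.2, 61.1, 36.6, 21.9, 13.2, 7.9, 4.7, 2.8, 0.0 m³/s.
The maximum is 61.1 m³/s, occurring at the reading for t = 8 h.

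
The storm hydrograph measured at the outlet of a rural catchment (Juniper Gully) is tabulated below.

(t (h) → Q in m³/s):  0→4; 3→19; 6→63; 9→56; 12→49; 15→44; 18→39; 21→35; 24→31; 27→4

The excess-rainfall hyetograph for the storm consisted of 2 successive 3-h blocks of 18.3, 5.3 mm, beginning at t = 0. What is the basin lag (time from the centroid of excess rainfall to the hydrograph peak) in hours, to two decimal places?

Centroid of excess rainfall: t_c = Σ P_i·t̄_i / ΣP_i = 2.1737 h (block centres at 1.5, 4.5 h).
Hydrograph peak occurs at t = 6 h, so basin lag t_L = 6 − 2.1737 = 3.83 h.

t_L ≈ 3.83 h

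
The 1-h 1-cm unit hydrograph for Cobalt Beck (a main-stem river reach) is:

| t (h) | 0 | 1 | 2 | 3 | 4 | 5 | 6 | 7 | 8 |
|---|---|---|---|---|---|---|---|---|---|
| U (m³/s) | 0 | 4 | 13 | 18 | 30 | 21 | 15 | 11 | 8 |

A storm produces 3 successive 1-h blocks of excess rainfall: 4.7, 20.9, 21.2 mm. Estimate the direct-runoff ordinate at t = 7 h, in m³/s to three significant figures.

By discrete convolution, Q_j = Σ (P_i / 10 mm) · U_{j−i}.
At t = 7 h (j=7): Q = (4.7/10)·11 + (20.9/10)·15 + (21.2/10)·21 = 81.0 m³/s.

Q ≈ 81.0 m³/s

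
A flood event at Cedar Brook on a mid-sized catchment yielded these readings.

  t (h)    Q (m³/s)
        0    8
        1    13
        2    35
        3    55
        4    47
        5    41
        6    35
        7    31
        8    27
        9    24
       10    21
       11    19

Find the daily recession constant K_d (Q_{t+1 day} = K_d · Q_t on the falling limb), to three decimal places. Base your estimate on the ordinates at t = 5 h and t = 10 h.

K_d ≈ 0.040

Between t = 5 h and t = 10 h the flow falls from 41 to 21 m³/s over 5×1 h = 5 h.
Per-interval ratio K = (21/41)^(1/5) = 0.8748; K_d = K^(24/1) = 0.040.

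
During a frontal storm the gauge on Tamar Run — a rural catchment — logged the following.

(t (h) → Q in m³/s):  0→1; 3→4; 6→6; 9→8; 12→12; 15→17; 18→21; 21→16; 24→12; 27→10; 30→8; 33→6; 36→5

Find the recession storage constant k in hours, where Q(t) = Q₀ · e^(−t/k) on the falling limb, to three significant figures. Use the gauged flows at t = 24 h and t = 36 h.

k ≈ 13.7 h

On the falling limb, Q drops from 12 to 5 m³/s between t = 24 h and t = 36 h (Δt = 12 h).
k = −Δt / ln(Q₂/Q₁) = −12 / ln(5/12) = 13.7 h.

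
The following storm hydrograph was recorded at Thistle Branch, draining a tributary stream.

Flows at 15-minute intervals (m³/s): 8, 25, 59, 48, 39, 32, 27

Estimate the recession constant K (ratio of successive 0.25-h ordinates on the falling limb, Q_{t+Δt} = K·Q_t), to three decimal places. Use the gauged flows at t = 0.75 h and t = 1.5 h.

Using the recession-limb readings at t = 0.75 h and t = 1.5 h: Q falls from 48 to 27 m³/s over 3 intervals.
K = (Q₂/Q₁)^(1/3) = (27/48)^(1/3) = 0.825.

K ≈ 0.825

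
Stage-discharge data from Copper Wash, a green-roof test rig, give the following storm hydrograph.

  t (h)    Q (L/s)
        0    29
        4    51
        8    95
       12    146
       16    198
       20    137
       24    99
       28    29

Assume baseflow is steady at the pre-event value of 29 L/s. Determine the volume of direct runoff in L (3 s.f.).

V ≈ 7.95 × 10^6 L

Direct-runoff ordinates (Q − Q_b): 0.0, 22.0, 66.0, 117.0, 169.0, 108.0, 70.0, 0.0 L/s.
ΣQ_DR = 552.0 L/s.
With Δt = 4 h = 14400 s, V = ΣQ_DR · Δt = 552.0 × 14400 = 7.95 × 10^6 L.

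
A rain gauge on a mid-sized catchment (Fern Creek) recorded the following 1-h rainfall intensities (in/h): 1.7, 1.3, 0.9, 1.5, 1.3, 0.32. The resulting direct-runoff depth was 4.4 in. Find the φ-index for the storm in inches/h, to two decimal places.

φ ≈ 0.46 in/h

Only the 5 blocks with intensity above φ contribute runoff: 1.7, 1.3, 0.9, 1.5, 1.3 in/h.
Σ(I−φ)·Δt = d  ⇒  (1.7+1.3+0.9+1.5+1.3 − 5φ)·1 = 4.4
φ = (6.700 − 4.4/1) / 5 = 0.46 in/h.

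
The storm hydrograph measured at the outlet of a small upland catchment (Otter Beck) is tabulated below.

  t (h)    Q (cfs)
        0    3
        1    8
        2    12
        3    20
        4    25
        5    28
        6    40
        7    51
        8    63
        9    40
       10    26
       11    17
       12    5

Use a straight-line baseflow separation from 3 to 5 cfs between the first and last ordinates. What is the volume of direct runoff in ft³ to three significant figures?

V ≈ 1.03 × 10^6 ft³

Direct-runoff ordinates (Q − Q_b): 0.00, 4.83, 8.67, 16.50, 21.33, 24.17, 36.00, 46.83, 58.67, 35.50, 21.33, 12.17, 0.00 cfs.
ΣQ_DR = 286.0 cfs.
With Δt = 1 h = 3600 s, V = ΣQ_DR · Δt = 286.0 × 3600 = 1.03 × 10^6 ft³.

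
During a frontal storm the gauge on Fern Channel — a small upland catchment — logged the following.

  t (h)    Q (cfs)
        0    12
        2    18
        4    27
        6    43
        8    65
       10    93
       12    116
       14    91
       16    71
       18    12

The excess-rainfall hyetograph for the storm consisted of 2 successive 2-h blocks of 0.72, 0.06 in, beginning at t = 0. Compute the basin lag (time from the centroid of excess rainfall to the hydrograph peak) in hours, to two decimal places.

t_L ≈ 10.85 h

Centroid of excess rainfall: t_c = Σ P_i·t̄_i / ΣP_i = 1.1538 h (block centres at 1, 3 h).
Hydrograph peak occurs at t = 12 h, so basin lag t_L = 12 − 1.1538 = 10.85 h.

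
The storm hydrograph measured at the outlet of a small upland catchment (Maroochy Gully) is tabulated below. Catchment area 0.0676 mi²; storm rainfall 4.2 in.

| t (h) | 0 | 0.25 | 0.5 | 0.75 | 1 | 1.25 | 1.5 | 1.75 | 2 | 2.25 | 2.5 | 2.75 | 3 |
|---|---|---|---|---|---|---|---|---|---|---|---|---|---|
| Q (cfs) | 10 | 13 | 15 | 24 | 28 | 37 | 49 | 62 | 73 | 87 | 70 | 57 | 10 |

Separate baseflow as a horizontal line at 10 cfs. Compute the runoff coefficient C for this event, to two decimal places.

C ≈ 0.55

ΣQ_DR = 405.0 cfs; V = ΣQ_DR·Δt = 3.645 × 10^5 ft³.
Runoff depth d = V / A = 2.321 in.
C = d / P = 2.321 / 4.2 = 0.55.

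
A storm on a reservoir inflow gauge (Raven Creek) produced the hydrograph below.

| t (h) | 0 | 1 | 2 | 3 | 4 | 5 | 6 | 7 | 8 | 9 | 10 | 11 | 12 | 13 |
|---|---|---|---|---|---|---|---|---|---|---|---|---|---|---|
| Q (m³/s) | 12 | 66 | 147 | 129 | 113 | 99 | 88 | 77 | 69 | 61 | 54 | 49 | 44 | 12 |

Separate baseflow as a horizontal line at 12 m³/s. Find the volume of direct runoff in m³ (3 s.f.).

Direct-runoff ordinates (Q − Q_b): 0.0, 54.0, 135.0, 117.0, 101.0, 87.0, 76.0, 65.0, 57.0, 49.0, 42.0, 37.0, 32.0, 0.0 m³/s.
ΣQ_DR = 852.0 m³/s.
With Δt = 1 h = 3600 s, V = ΣQ_DR · Δt = 852.0 × 3600 = 3.07 × 10^6 m³.

V ≈ 3.07 × 10^6 m³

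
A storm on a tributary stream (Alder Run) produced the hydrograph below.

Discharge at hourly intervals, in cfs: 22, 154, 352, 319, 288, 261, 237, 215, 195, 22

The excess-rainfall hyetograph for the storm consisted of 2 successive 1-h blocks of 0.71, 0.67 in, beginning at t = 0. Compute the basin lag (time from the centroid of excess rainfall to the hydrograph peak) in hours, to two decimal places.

t_L ≈ 1.01 h

Centroid of excess rainfall: t_c = Σ P_i·t̄_i / ΣP_i = 0.9855 h (block centres at 0.5, 1.5 h).
Hydrograph peak occurs at t = 2 h, so basin lag t_L = 2 − 0.9855 = 1.01 h.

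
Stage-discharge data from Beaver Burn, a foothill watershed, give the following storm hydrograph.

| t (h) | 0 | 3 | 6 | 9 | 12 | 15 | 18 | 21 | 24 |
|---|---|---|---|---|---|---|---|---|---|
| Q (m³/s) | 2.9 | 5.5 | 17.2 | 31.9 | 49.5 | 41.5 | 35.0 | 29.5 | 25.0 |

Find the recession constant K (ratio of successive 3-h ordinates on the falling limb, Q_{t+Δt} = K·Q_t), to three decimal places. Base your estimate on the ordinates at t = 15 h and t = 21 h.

Using the recession-limb readings at t = 15 h and t = 21 h: Q falls from 41.5 to 29.5 m³/s over 2 intervals.
K = (Q₂/Q₁)^(1/2) = (29.5/41.5)^(1/2) = 0.843.

K ≈ 0.843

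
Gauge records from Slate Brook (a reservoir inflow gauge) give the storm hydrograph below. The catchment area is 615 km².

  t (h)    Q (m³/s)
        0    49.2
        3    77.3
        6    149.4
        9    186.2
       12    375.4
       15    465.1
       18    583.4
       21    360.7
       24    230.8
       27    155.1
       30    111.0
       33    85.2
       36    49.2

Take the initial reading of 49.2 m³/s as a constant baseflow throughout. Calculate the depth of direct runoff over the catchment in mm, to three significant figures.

d ≈ 39.3 mm

Direct runoff: 0.0, 28.1, 100.2, 137.0, 326.2, 415.9, 534.2, 311.5, 181.6, 105.9, 61.8, 36.0, 0.0 m³/s; ΣQ_DR = 2238 m³/s.
V = ΣQ_DR · Δt = 2238 × 10800 s = 2.417 × 10^7 m³.
Over A = 615 km², depth = V / A = 39.3 mm.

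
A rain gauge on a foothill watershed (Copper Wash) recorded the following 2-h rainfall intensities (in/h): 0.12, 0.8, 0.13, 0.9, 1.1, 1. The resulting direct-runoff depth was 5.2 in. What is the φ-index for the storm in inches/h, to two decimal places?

Only the 4 blocks with intensity above φ contribute runoff: 0.8, 0.9, 1.1, 1 in/h.
Σ(I−φ)·Δt = d  ⇒  (0.8+0.9+1.1+1 − 4φ)·2 = 5.2
φ = (3.800 − 5.2/2) / 4 = 0.30 in/h.

φ ≈ 0.30 in/h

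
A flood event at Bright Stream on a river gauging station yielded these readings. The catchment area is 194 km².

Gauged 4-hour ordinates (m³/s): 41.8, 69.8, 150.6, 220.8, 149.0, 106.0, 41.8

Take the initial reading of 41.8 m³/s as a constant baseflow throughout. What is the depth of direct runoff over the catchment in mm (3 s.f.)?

Direct runoff: 0.0, 28.0, 108.8, 179.0, 107.2, 64.2, 0.0 m³/s; ΣQ_DR = 487.2 m³/s.
V = ΣQ_DR · Δt = 487.2 × 14400 s = 7.016 × 10^6 m³.
Over A = 194 km², depth = V / A = 36.2 mm.

d ≈ 36.2 mm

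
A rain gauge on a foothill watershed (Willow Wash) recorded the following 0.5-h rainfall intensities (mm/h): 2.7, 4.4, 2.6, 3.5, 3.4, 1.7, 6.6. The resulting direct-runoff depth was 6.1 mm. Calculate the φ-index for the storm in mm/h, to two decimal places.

φ ≈ 1.83 mm/h

Only the 6 blocks with intensity above φ contribute runoff: 2.7, 4.4, 2.6, 3.5, 3.4, 6.6 mm/h.
Σ(I−φ)·Δt = d  ⇒  (2.7+4.4+2.6+3.5+3.4+6.6 − 6φ)·0.5 = 6.1
φ = (23.20 − 6.1/0.5) / 6 = 1.83 mm/h.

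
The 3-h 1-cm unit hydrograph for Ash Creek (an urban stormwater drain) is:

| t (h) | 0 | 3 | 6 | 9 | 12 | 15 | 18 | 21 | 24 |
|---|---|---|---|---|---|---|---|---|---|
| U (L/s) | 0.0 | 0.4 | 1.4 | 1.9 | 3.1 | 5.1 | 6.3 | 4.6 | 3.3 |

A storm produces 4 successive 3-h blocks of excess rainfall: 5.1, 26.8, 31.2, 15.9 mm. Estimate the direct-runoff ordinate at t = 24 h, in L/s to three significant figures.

Q ≈ 41.8 L/s

By discrete convolution, Q_j = Σ (P_i / 10 mm) · U_{j−i}.
At t = 24 h (j=8): Q = (5.1/10)·3.3 + (26.8/10)·4.6 + (31.2/10)·6.3 + (15.9/10)·5.1 = 41.8 L/s.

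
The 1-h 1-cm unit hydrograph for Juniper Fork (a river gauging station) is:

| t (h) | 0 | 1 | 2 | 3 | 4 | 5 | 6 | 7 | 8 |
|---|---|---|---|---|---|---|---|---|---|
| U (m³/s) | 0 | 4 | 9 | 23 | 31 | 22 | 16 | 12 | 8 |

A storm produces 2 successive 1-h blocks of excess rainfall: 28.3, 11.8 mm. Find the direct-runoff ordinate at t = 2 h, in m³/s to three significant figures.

By discrete convolution, Q_j = Σ (P_i / 10 mm) · U_{j−i}.
At t = 2 h (j=2): Q = (28.3/10)·9 + (11.8/10)·4 = 30.2 m³/s.

Q ≈ 30.2 m³/s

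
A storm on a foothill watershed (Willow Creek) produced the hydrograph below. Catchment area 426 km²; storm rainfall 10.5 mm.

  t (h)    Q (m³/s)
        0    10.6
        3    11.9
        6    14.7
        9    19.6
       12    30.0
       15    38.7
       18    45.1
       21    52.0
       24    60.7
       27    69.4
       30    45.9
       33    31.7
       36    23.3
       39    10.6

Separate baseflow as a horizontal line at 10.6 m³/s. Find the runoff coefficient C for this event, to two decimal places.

ΣQ_DR = 315.8 m³/s; V = ΣQ_DR·Δt = 3.411 × 10^6 m³.
Runoff depth d = V / A = 8.006 mm.
C = d / P = 8.006 / 10.5 = 0.76.

C ≈ 0.76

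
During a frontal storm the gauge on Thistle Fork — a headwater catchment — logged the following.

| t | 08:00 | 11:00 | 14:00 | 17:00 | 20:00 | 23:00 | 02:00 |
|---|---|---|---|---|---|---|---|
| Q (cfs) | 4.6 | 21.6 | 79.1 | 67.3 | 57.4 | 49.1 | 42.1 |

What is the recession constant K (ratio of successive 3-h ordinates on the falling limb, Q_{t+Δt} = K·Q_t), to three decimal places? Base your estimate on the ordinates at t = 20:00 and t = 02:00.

K ≈ 0.856

Using the recession-limb readings at t = 20:00 and t = 02:00: Q falls from 57.4 to 42.1 cfs over 2 intervals.
K = (Q₂/Q₁)^(1/2) = (42.1/57.4)^(1/2) = 0.856.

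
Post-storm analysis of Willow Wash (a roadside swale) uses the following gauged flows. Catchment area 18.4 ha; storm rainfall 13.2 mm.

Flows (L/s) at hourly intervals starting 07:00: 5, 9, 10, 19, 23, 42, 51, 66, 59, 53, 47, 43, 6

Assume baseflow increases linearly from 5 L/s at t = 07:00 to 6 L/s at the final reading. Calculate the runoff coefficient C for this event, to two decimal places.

C ≈ 0.54

ΣQ_DR = 361.5 L/s; V = ΣQ_DR·Δt = 1.301 × 10^6 L.
Runoff depth d = V / A = 7.073 mm.
C = d / P = 7.073 / 13.2 = 0.54.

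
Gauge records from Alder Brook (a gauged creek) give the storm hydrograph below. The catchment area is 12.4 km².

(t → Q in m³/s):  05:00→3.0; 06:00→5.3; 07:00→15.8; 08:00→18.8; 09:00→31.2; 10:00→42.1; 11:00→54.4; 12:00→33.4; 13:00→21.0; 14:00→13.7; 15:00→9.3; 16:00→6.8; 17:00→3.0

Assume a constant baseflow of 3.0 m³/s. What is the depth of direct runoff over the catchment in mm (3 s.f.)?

Direct runoff: 0.0, 2.3, 12.8, 15.8, 28.2, 39.1, 51.4, 30.4, 18.0, 10.7, 6.3, 3.8, 0.0 m³/s; ΣQ_DR = 218.8 m³/s.
V = ΣQ_DR · Δt = 218.8 × 3600 s = 7.877 × 10^5 m³.
Over A = 12.4 km², depth = V / A = 63.5 mm.

d ≈ 63.5 mm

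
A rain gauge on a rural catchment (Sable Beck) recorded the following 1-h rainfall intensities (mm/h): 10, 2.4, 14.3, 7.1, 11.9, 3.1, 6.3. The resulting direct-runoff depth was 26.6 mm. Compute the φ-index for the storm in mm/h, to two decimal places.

Only the 5 blocks with intensity above φ contribute runoff: 10, 14.3, 7.1, 11.9, 6.3 mm/h.
Σ(I−φ)·Δt = d  ⇒  (10+14.3+7.1+11.9+6.3 − 5φ)·1 = 26.6
φ = (49.60 − 26.6/1) / 5 = 4.60 mm/h.

φ ≈ 4.60 mm/h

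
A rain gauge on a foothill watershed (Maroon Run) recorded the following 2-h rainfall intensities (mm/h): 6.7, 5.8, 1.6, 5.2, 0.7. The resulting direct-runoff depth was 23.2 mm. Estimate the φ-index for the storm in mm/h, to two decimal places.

Only the 3 blocks with intensity above φ contribute runoff: 6.7, 5.8, 5.2 mm/h.
Σ(I−φ)·Δt = d  ⇒  (6.7+5.8+5.2 − 3φ)·2 = 23.2
φ = (17.70 − 23.2/2) / 3 = 2.03 mm/h.

φ ≈ 2.03 mm/h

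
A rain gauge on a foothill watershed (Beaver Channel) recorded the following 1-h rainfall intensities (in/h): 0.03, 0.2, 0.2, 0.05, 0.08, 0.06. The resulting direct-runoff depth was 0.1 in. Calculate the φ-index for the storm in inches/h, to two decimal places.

φ ≈ 0.15 in/h

Only the 2 blocks with intensity above φ contribute runoff: 0.2, 0.2 in/h.
Σ(I−φ)·Δt = d  ⇒  (0.2+0.2 − 2φ)·1 = 0.1
φ = (0.4000 − 0.1/1) / 2 = 0.15 in/h.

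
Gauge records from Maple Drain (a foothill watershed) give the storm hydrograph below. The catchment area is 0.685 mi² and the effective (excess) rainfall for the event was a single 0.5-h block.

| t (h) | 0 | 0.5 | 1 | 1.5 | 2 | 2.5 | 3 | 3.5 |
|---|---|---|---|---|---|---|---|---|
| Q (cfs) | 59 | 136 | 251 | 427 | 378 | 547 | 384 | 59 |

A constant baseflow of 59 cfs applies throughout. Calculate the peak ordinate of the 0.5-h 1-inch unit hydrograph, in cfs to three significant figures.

U_p ≈ 244 cfs

Direct runoff: 0.0, 77.0, 192.0, 368.0, 319.0, 488.0, 325.0, 0.0 cfs; ΣQ_DR = 1769 cfs, peak = 488.0 cfs.
Runoff depth d = ΣQ_DR·Δt / A = 1769 × 1800 / (0.685 mi²) = 2.001 in.
The 1-inch UH is the DRH scaled by (1 in)/d, so U_p = 488.0 × 1/2.001 = 244 cfs.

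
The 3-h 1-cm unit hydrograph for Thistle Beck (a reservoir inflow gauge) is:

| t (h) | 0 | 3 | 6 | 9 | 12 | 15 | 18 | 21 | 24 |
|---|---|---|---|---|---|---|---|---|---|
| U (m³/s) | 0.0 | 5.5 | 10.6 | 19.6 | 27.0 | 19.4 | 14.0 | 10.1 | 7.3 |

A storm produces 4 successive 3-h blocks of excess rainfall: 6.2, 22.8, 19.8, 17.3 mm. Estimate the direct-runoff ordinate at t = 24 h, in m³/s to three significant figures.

Q ≈ 88.8 m³/s

By discrete convolution, Q_j = Σ (P_i / 10 mm) · U_{j−i}.
At t = 24 h (j=8): Q = (6.2/10)·7.3 + (22.8/10)·10.1 + (19.8/10)·14.0 + (17.3/10)·19.4 = 88.8 m³/s.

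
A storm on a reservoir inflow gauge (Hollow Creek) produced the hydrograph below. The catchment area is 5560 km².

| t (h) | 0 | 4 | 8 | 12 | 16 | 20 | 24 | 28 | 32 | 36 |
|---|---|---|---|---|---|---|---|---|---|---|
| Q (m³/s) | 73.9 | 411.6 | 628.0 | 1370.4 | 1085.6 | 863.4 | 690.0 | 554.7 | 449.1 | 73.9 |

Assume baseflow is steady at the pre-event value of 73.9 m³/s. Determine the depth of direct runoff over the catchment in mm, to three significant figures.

d ≈ 14.1 mm

Direct runoff: 0.0, 337.7, 554.1, 1296.5, 1011.7, 789.5, 616.1, 480.8, 375.2, 0.0 m³/s; ΣQ_DR = 5462 m³/s.
V = ΣQ_DR · Δt = 5462 × 14400 s = 7.865 × 10^7 m³.
Over A = 5560 km², depth = V / A = 14.1 mm.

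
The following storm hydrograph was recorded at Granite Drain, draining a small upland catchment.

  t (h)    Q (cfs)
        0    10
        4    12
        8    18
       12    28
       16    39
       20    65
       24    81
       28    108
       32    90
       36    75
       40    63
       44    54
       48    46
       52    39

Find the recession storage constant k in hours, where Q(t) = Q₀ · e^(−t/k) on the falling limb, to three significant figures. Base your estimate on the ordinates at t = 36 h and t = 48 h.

k ≈ 24.5 h

On the falling limb, Q drops from 75 to 46 cfs between t = 36 h and t = 48 h (Δt = 12 h).
k = −Δt / ln(Q₂/Q₁) = −12 / ln(46/75) = 24.5 h.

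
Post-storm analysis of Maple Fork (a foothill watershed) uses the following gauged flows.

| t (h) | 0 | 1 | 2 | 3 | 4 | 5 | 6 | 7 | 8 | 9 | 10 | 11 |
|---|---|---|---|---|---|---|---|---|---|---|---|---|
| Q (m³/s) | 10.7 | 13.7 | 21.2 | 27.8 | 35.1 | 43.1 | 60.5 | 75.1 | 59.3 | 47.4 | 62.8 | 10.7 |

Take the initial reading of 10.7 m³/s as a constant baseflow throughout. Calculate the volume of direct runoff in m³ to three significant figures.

V ≈ 1.22 × 10^6 m³

Direct-runoff ordinates (Q − Q_b): 0.0, 3.0, 10.5, 17.1, 24.4, 32.4, 49.8, 64.4, 48.6, 36.7, 52.1, 0.0 m³/s.
ΣQ_DR = 339.0 m³/s.
With Δt = 1 h = 3600 s, V = ΣQ_DR · Δt = 339.0 × 3600 = 1.22 × 10^6 m³.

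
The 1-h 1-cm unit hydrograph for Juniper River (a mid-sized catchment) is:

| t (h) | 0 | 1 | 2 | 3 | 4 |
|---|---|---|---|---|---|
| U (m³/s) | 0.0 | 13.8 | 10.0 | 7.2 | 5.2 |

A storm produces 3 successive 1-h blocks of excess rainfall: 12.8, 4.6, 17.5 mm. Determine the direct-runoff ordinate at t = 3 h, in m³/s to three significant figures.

Q ≈ 38.0 m³/s

By discrete convolution, Q_j = Σ (P_i / 10 mm) · U_{j−i}.
At t = 3 h (j=3): Q = (12.8/10)·7.2 + (4.6/10)·10.0 + (17.5/10)·13.8 = 38.0 m³/s.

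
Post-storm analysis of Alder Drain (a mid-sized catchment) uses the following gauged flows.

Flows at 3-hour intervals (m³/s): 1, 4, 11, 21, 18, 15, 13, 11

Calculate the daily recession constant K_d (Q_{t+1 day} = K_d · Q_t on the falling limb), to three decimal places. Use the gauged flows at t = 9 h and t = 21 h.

K_d ≈ 0.274

Between t = 9 h and t = 21 h the flow falls from 21 to 11 m³/s over 4×3 h = 12 h.
Per-interval ratio K = (11/21)^(1/4) = 0.8507; K_d = K^(24/3) = 0.274.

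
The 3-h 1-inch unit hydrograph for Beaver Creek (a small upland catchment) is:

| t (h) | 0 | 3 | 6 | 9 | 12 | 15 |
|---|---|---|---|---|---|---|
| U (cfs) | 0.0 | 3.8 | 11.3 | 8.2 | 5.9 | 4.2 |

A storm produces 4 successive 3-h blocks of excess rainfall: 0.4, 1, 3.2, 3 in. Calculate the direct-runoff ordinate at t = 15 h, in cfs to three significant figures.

By discrete convolution, Q_j = Σ (P_i / 1 in) · U_{j−i}.
At t = 15 h (j=5): Q = (0.4/1)·4.2 + (1/1)·5.9 + (3.2/1)·8.2 + (3/1)·11.3 = 67.7 cfs.

Q ≈ 67.7 cfs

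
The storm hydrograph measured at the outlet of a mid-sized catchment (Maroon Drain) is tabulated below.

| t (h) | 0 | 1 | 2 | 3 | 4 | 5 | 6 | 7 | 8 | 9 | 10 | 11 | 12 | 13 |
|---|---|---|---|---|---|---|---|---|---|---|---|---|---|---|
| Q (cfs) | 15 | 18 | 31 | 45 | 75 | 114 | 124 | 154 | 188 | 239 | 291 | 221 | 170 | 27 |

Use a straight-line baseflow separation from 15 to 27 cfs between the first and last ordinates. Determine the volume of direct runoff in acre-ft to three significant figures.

V ≈ 117 acre-ft

Direct-runoff ordinates (Q − Q_b): 0.00, 2.08, 14.15, 27.23, 56.31, 94.38, 103.46, 132.54, 165.62, 215.69, 266.77, 195.85, 143.92, 0.00 cfs.
ΣQ_DR = 1418 cfs.
With Δt = 1 h = 3600 s, V = ΣQ_DR · Δt = 1418 × 3600 = 5.10 × 10^6 ft³ = 117 acre-ft.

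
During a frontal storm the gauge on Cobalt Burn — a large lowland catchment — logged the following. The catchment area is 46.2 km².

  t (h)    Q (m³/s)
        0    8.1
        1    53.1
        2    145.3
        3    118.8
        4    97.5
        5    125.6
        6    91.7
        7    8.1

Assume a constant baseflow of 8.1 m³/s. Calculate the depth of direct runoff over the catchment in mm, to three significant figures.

Direct runoff: 0.0, 45.0, 137.2, 110.7, 89.4, 117.5, 83.6, 0.0 m³/s; ΣQ_DR = 583.4 m³/s.
V = ΣQ_DR · Δt = 583.4 × 3600 s = 2.100 × 10^6 m³.
Over A = 46.2 km², depth = V / A = 45.5 mm.

d ≈ 45.5 mm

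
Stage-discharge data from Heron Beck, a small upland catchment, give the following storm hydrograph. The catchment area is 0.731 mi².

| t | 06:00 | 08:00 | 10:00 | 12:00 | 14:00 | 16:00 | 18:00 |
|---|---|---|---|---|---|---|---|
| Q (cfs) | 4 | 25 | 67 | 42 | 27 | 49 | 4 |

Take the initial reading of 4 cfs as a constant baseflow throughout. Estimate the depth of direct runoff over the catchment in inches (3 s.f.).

d ≈ 0.806 in

Direct runoff: 0.0, 21.0, 63.0, 38.0, 23.0, 45.0, 0.0 cfs; ΣQ_DR = 190.0 cfs.
V = ΣQ_DR · Δt = 190.0 × 7200 s = 1.368 × 10^6 ft³.
Over A = 0.731 mi², depth = V / A = 0.806 in.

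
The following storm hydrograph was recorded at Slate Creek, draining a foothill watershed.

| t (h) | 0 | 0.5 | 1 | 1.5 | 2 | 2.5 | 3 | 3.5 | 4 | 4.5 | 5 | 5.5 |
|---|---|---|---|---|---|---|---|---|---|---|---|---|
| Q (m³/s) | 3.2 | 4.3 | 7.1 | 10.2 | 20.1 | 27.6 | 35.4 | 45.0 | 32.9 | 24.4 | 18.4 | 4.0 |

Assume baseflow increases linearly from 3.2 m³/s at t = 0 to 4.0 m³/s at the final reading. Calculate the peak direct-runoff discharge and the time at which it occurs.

Subtracting baseflow gives direct-runoff ordinates: 0.00, 1.03, 3.75, 6.78, 16.61, 24.04, 31.76, 41.29, 29.12, 20.55, 14.47, 0.00 m³/s.
The maximum is 41.29 m³/s, occurring at the reading for t = 3.5 h.

Q_p = 41.29 m³/s at t = 3.5 h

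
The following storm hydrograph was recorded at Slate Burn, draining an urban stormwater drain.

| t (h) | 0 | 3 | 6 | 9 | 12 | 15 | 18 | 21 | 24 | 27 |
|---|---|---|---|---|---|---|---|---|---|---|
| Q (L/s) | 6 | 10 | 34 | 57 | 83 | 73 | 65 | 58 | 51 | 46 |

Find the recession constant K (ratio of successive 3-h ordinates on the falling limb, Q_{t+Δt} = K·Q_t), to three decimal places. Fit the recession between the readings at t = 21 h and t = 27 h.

Using the recession-limb readings at t = 21 h and t = 27 h: Q falls from 58 to 46 L/s over 2 intervals.
K = (Q₂/Q₁)^(1/2) = (46/58)^(1/2) = 0.891.

K ≈ 0.891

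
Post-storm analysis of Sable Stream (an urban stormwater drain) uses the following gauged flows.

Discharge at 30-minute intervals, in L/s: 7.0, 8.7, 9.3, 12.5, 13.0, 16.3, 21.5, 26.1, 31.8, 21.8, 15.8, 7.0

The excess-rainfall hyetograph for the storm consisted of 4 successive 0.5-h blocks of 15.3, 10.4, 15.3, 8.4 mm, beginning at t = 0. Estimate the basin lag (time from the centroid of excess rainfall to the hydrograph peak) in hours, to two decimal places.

Centroid of excess rainfall: t_c = Σ P_i·t̄_i / ΣP_i = 0.9200 h (block centres at 0.25, 0.75, 1.25, 1.75 h).
Hydrograph peak occurs at t = 4 h, so basin lag t_L = 4 − 0.9200 = 3.08 h.

t_L ≈ 3.08 h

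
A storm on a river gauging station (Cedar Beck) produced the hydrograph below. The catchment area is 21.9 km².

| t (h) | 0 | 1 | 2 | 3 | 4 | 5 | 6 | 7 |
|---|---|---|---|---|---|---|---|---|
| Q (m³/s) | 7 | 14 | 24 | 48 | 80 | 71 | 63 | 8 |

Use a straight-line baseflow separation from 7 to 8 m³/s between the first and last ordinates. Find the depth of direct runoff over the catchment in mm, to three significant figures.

Direct runoff: 0.00, 6.86, 16.71, 40.57, 72.43, 63.29, 55.14, 0.00 m³/s; ΣQ_DR = 255.0 m³/s.
V = ΣQ_DR · Δt = 255.0 × 3600 s = 9.180 × 10^5 m³.
Over A = 21.9 km², depth = V / A = 41.9 mm.

d ≈ 41.9 mm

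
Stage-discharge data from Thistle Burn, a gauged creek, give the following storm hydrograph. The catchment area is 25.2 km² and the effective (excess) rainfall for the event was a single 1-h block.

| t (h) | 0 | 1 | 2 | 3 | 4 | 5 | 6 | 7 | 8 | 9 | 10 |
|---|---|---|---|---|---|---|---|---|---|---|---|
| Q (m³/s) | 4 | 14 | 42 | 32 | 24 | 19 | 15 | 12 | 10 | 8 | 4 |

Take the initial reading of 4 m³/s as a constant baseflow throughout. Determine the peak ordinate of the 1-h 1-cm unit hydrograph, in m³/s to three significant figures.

U_p ≈ 19.0 m³/s

Direct runoff: 0.0, 10.0, 38.0, 28.0, 20.0, 15.0, 11.0, 8.0, 6.0, 4.0, 0.0 m³/s; ΣQ_DR = 140.0 m³/s, peak = 38.0 m³/s.
Runoff depth d = ΣQ_DR·Δt / A = 140.0 × 3600 / (25.2 km²) = 20.00 mm.
The 1-cm UH is the DRH scaled by (10 mm)/d, so U_p = 38.0 × 10/20.00 = 19.0 m³/s.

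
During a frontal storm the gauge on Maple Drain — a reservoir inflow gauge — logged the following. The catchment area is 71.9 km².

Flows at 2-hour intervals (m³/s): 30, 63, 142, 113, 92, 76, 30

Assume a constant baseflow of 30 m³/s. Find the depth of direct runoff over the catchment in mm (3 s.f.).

d ≈ 33.6 mm

Direct runoff: 0.0, 33.0, 112.0, 83.0, 62.0, 46.0, 0.0 m³/s; ΣQ_DR = 336.0 m³/s.
V = ΣQ_DR · Δt = 336.0 × 7200 s = 2.419 × 10^6 m³.
Over A = 71.9 km², depth = V / A = 33.6 mm.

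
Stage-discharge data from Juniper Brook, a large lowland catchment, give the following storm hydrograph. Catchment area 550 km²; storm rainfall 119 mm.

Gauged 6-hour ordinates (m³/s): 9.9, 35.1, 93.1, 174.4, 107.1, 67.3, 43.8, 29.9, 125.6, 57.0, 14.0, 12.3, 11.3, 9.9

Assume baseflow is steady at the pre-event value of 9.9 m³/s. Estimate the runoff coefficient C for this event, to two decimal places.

ΣQ_DR = 652.1 m³/s; V = ΣQ_DR·Δt = 1.409 × 10^7 m³.
Runoff depth d = V / A = 25.61 mm.
C = d / P = 25.61 / 119 = 0.22.

C ≈ 0.22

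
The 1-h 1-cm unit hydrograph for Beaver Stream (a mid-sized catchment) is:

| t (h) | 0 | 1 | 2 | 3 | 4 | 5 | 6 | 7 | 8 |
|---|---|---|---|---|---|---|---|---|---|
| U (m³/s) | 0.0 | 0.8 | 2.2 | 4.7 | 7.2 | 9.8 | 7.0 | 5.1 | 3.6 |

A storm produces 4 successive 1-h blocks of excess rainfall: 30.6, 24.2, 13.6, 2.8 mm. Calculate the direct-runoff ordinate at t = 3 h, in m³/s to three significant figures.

By discrete convolution, Q_j = Σ (P_i / 10 mm) · U_{j−i}.
At t = 3 h (j=3): Q = (30.6/10)·4.7 + (24.2/10)·2.2 + (13.6/10)·0.8 + (2.8/10)·0.0 = 20.8 m³/s.

Q ≈ 20.8 m³/s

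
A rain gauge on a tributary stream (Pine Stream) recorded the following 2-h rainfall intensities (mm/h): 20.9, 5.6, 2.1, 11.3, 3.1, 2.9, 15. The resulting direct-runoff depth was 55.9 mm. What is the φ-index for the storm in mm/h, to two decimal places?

φ ≈ 6.42 mm/h

Only the 3 blocks with intensity above φ contribute runoff: 20.9, 11.3, 15 mm/h.
Σ(I−φ)·Δt = d  ⇒  (20.9+11.3+15 − 3φ)·2 = 55.9
φ = (47.20 − 55.9/2) / 3 = 6.42 mm/h.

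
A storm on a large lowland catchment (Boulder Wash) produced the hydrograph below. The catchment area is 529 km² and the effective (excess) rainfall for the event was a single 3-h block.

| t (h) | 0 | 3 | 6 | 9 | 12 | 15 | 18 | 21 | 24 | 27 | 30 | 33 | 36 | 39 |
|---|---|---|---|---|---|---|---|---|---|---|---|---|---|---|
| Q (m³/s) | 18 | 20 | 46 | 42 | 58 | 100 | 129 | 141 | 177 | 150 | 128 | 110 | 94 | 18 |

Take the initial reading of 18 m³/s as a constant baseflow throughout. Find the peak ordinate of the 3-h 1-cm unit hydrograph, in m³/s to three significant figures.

Direct runoff: 0.0, 2.0, 28.0, 24.0, 40.0, 82.0, 111.0, 123.0, 159.0, 132.0, 110.0, 92.0, 76.0, 0.0 m³/s; ΣQ_DR = 979.0 m³/s, peak = 159.0 m³/s.
Runoff depth d = ΣQ_DR·Δt / A = 979.0 × 10800 / (529 km²) = 19.99 mm.
The 1-cm UH is the DRH scaled by (10 mm)/d, so U_p = 159.0 × 10/19.99 = 79.6 m³/s.

U_p ≈ 79.6 m³/s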